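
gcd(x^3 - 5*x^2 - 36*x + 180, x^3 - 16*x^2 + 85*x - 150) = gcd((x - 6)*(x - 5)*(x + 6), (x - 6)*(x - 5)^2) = x^2 - 11*x + 30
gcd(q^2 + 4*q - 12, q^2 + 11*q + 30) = q + 6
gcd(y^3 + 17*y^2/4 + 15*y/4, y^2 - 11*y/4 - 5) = y + 5/4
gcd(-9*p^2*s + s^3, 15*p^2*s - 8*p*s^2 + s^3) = 3*p*s - s^2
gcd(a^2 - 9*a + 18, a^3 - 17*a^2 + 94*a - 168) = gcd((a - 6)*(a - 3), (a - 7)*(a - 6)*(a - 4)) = a - 6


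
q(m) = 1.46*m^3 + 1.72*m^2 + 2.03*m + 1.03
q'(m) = 4.38*m^2 + 3.44*m + 2.03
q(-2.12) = -9.45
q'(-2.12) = 14.42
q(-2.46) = -15.29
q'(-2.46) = 20.07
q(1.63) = 15.23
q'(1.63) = 19.27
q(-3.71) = -57.38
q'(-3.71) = 49.55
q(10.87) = 2101.50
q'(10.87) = 556.95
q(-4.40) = -98.97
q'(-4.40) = 71.69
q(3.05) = 64.65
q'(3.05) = 53.27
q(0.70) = 3.79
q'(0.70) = 6.58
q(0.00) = 1.03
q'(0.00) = 2.03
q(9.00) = 1222.96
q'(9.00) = 387.77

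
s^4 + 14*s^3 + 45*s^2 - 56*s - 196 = (s - 2)*(s + 2)*(s + 7)^2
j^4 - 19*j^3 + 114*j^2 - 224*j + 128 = (j - 8)^2*(j - 2)*(j - 1)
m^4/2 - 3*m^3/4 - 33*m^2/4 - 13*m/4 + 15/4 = (m/2 + 1/2)*(m - 5)*(m - 1/2)*(m + 3)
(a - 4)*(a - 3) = a^2 - 7*a + 12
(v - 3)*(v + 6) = v^2 + 3*v - 18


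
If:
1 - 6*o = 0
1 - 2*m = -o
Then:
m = 7/12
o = 1/6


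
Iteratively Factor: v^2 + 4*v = (v + 4)*(v)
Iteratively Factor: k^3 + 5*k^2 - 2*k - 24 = (k + 4)*(k^2 + k - 6) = (k + 3)*(k + 4)*(k - 2)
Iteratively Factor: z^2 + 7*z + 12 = (z + 4)*(z + 3)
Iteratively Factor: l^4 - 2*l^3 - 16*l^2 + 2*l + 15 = (l - 5)*(l^3 + 3*l^2 - l - 3) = (l - 5)*(l + 1)*(l^2 + 2*l - 3) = (l - 5)*(l + 1)*(l + 3)*(l - 1)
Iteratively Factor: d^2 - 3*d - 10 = (d - 5)*(d + 2)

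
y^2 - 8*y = y*(y - 8)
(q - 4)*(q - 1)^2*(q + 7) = q^4 + q^3 - 33*q^2 + 59*q - 28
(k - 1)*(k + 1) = k^2 - 1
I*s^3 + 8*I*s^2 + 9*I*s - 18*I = (s + 3)*(s + 6)*(I*s - I)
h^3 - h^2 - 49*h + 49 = (h - 7)*(h - 1)*(h + 7)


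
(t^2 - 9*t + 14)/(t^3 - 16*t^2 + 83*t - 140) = (t - 2)/(t^2 - 9*t + 20)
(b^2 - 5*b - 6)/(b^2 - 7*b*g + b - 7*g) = (b - 6)/(b - 7*g)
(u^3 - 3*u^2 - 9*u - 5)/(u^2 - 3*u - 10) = (u^2 + 2*u + 1)/(u + 2)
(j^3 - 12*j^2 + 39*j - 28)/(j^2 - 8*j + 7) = j - 4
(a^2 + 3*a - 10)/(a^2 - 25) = (a - 2)/(a - 5)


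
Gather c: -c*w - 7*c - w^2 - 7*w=c*(-w - 7) - w^2 - 7*w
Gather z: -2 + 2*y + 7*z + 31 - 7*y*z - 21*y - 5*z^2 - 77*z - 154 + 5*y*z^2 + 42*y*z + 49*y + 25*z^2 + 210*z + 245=30*y + z^2*(5*y + 20) + z*(35*y + 140) + 120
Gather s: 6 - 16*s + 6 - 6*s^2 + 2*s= -6*s^2 - 14*s + 12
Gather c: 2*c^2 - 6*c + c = 2*c^2 - 5*c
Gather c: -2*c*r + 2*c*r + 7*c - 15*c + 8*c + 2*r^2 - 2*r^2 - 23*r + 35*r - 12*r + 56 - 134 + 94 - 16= 0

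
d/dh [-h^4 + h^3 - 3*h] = -4*h^3 + 3*h^2 - 3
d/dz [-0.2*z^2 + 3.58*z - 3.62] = 3.58 - 0.4*z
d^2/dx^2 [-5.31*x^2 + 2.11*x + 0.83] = -10.6200000000000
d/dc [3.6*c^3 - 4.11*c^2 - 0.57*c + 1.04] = 10.8*c^2 - 8.22*c - 0.57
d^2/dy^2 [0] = 0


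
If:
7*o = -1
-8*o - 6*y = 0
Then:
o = -1/7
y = 4/21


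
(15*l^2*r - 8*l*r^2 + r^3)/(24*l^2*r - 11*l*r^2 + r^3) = (-5*l + r)/(-8*l + r)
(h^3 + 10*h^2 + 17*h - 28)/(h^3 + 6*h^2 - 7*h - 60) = (h^2 + 6*h - 7)/(h^2 + 2*h - 15)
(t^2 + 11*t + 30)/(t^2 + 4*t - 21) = (t^2 + 11*t + 30)/(t^2 + 4*t - 21)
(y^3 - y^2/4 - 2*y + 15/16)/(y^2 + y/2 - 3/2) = (8*y^2 - 14*y + 5)/(8*(y - 1))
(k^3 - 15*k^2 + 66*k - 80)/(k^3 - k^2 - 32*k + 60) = (k - 8)/(k + 6)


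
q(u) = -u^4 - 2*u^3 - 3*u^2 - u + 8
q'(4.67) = -567.26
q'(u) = -4*u^3 - 6*u^2 - 6*u - 1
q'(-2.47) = 37.49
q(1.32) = -6.18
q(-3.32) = -70.05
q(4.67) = -741.42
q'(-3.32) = 99.16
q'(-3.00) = 71.00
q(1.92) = -32.72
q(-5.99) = -951.19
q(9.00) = -8263.00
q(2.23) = -56.06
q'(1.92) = -62.95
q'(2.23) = -88.58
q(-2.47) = -14.92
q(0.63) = 5.52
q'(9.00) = -3457.00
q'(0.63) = -8.16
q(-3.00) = -43.00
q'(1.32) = -28.57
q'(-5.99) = 679.35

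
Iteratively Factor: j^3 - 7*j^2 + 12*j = (j - 4)*(j^2 - 3*j) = (j - 4)*(j - 3)*(j)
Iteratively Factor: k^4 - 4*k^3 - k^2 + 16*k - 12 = (k - 2)*(k^3 - 2*k^2 - 5*k + 6) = (k - 2)*(k - 1)*(k^2 - k - 6) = (k - 3)*(k - 2)*(k - 1)*(k + 2)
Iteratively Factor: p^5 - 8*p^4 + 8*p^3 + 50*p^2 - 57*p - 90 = (p + 1)*(p^4 - 9*p^3 + 17*p^2 + 33*p - 90) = (p - 5)*(p + 1)*(p^3 - 4*p^2 - 3*p + 18) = (p - 5)*(p + 1)*(p + 2)*(p^2 - 6*p + 9) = (p - 5)*(p - 3)*(p + 1)*(p + 2)*(p - 3)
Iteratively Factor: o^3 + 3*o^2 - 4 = (o - 1)*(o^2 + 4*o + 4) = (o - 1)*(o + 2)*(o + 2)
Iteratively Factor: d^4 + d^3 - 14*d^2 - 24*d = (d - 4)*(d^3 + 5*d^2 + 6*d) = (d - 4)*(d + 3)*(d^2 + 2*d) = (d - 4)*(d + 2)*(d + 3)*(d)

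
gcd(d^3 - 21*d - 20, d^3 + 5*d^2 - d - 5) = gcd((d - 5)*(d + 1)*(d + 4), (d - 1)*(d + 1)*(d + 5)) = d + 1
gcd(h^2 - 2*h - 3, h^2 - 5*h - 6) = h + 1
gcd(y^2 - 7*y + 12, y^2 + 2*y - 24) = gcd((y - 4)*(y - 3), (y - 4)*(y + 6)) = y - 4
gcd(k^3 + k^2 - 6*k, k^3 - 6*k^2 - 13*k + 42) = k^2 + k - 6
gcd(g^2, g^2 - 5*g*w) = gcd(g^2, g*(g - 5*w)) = g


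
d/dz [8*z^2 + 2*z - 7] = 16*z + 2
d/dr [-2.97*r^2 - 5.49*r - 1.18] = -5.94*r - 5.49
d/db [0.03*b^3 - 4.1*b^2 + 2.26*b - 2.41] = 0.09*b^2 - 8.2*b + 2.26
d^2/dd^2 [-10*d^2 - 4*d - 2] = -20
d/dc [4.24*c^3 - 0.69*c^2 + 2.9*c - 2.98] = 12.72*c^2 - 1.38*c + 2.9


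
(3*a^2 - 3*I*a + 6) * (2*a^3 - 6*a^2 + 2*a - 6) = 6*a^5 - 18*a^4 - 6*I*a^4 + 18*a^3 + 18*I*a^3 - 54*a^2 - 6*I*a^2 + 12*a + 18*I*a - 36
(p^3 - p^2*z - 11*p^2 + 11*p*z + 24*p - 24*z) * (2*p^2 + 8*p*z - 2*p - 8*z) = 2*p^5 + 6*p^4*z - 24*p^4 - 8*p^3*z^2 - 72*p^3*z + 70*p^3 + 96*p^2*z^2 + 210*p^2*z - 48*p^2 - 280*p*z^2 - 144*p*z + 192*z^2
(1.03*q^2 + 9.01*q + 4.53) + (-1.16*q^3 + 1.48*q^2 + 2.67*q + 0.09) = -1.16*q^3 + 2.51*q^2 + 11.68*q + 4.62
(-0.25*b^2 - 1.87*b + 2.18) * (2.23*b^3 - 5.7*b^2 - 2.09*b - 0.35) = -0.5575*b^5 - 2.7451*b^4 + 16.0429*b^3 - 8.4302*b^2 - 3.9017*b - 0.763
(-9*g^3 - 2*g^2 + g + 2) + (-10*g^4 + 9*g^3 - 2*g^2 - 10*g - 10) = -10*g^4 - 4*g^2 - 9*g - 8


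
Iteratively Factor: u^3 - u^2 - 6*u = (u)*(u^2 - u - 6) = u*(u + 2)*(u - 3)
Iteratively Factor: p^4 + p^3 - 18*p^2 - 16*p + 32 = (p - 4)*(p^3 + 5*p^2 + 2*p - 8) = (p - 4)*(p + 2)*(p^2 + 3*p - 4) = (p - 4)*(p - 1)*(p + 2)*(p + 4)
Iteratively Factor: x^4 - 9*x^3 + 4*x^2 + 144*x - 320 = (x - 4)*(x^3 - 5*x^2 - 16*x + 80) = (x - 4)*(x + 4)*(x^2 - 9*x + 20) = (x - 4)^2*(x + 4)*(x - 5)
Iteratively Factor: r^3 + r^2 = (r)*(r^2 + r) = r^2*(r + 1)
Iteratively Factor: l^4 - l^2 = (l)*(l^3 - l) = l*(l + 1)*(l^2 - l) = l*(l - 1)*(l + 1)*(l)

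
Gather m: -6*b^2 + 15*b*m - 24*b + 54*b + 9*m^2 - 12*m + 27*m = -6*b^2 + 30*b + 9*m^2 + m*(15*b + 15)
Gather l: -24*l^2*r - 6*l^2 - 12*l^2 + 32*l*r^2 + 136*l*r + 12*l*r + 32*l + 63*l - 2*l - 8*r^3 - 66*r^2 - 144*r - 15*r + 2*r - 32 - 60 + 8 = l^2*(-24*r - 18) + l*(32*r^2 + 148*r + 93) - 8*r^3 - 66*r^2 - 157*r - 84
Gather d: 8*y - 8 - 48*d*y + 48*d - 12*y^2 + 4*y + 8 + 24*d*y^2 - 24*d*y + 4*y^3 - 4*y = d*(24*y^2 - 72*y + 48) + 4*y^3 - 12*y^2 + 8*y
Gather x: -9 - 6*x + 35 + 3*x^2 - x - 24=3*x^2 - 7*x + 2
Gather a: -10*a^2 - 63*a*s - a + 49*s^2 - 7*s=-10*a^2 + a*(-63*s - 1) + 49*s^2 - 7*s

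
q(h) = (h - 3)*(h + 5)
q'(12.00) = 26.00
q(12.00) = 153.00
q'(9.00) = 20.00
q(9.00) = 84.00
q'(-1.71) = -1.42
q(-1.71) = -15.50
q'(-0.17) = 1.66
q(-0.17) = -15.31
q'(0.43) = 2.86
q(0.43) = -13.96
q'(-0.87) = 0.26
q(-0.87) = -15.98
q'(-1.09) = -0.18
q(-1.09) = -15.99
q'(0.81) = 3.62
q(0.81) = -12.72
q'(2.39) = 6.78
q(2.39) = -4.51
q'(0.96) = 3.92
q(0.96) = -12.16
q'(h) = 2*h + 2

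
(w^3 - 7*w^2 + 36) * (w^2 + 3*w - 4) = w^5 - 4*w^4 - 25*w^3 + 64*w^2 + 108*w - 144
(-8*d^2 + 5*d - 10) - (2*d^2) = -10*d^2 + 5*d - 10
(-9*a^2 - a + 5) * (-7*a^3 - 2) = 63*a^5 + 7*a^4 - 35*a^3 + 18*a^2 + 2*a - 10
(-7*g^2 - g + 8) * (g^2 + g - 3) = -7*g^4 - 8*g^3 + 28*g^2 + 11*g - 24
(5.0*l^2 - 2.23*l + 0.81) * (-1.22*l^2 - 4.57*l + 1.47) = -6.1*l^4 - 20.1294*l^3 + 16.5529*l^2 - 6.9798*l + 1.1907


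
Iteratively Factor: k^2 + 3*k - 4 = (k + 4)*(k - 1)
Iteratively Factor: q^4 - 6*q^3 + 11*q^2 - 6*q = (q)*(q^3 - 6*q^2 + 11*q - 6) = q*(q - 3)*(q^2 - 3*q + 2) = q*(q - 3)*(q - 2)*(q - 1)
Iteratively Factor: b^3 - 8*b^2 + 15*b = (b - 5)*(b^2 - 3*b) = (b - 5)*(b - 3)*(b)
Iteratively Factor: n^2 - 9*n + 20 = (n - 4)*(n - 5)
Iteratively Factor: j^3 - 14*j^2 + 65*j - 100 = (j - 5)*(j^2 - 9*j + 20) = (j - 5)*(j - 4)*(j - 5)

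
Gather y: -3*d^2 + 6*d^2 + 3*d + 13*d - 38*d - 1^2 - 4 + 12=3*d^2 - 22*d + 7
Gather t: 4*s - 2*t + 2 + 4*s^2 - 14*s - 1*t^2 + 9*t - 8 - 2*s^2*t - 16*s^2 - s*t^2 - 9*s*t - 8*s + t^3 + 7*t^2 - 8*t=-12*s^2 - 18*s + t^3 + t^2*(6 - s) + t*(-2*s^2 - 9*s - 1) - 6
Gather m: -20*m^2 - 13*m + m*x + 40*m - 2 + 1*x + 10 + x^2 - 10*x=-20*m^2 + m*(x + 27) + x^2 - 9*x + 8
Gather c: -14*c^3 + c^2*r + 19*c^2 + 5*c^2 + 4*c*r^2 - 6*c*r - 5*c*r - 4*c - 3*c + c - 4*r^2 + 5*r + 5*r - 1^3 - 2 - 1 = -14*c^3 + c^2*(r + 24) + c*(4*r^2 - 11*r - 6) - 4*r^2 + 10*r - 4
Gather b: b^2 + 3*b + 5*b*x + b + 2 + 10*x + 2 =b^2 + b*(5*x + 4) + 10*x + 4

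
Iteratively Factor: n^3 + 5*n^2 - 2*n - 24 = (n + 4)*(n^2 + n - 6) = (n + 3)*(n + 4)*(n - 2)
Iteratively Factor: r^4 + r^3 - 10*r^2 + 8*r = (r - 1)*(r^3 + 2*r^2 - 8*r) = r*(r - 1)*(r^2 + 2*r - 8) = r*(r - 1)*(r + 4)*(r - 2)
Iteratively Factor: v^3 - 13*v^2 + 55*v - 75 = (v - 3)*(v^2 - 10*v + 25) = (v - 5)*(v - 3)*(v - 5)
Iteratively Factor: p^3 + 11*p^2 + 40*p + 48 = (p + 3)*(p^2 + 8*p + 16) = (p + 3)*(p + 4)*(p + 4)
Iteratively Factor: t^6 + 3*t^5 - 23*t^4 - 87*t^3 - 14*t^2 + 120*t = (t - 5)*(t^5 + 8*t^4 + 17*t^3 - 2*t^2 - 24*t) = t*(t - 5)*(t^4 + 8*t^3 + 17*t^2 - 2*t - 24) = t*(t - 5)*(t + 3)*(t^3 + 5*t^2 + 2*t - 8) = t*(t - 5)*(t + 2)*(t + 3)*(t^2 + 3*t - 4) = t*(t - 5)*(t - 1)*(t + 2)*(t + 3)*(t + 4)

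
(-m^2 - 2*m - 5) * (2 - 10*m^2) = 10*m^4 + 20*m^3 + 48*m^2 - 4*m - 10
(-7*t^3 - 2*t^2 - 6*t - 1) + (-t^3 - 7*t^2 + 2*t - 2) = -8*t^3 - 9*t^2 - 4*t - 3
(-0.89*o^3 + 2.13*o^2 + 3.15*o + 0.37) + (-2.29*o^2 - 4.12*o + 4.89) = -0.89*o^3 - 0.16*o^2 - 0.97*o + 5.26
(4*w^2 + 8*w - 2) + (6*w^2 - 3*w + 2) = 10*w^2 + 5*w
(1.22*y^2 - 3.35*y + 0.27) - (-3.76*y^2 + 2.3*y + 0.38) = 4.98*y^2 - 5.65*y - 0.11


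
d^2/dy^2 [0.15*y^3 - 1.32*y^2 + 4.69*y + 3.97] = 0.9*y - 2.64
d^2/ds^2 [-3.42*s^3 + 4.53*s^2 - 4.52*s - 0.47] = 9.06 - 20.52*s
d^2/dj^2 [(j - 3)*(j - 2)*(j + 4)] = 6*j - 2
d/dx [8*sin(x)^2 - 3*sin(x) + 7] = (16*sin(x) - 3)*cos(x)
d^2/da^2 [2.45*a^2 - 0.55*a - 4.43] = 4.90000000000000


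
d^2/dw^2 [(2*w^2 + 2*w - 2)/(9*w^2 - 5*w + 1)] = 8*(63*w^3 - 135*w^2 + 54*w - 5)/(729*w^6 - 1215*w^5 + 918*w^4 - 395*w^3 + 102*w^2 - 15*w + 1)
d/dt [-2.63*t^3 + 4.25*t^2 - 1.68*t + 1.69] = -7.89*t^2 + 8.5*t - 1.68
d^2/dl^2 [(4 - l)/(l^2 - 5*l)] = 2*(3*l*(l - 5)*(l - 3) - (l - 4)*(2*l - 5)^2)/(l^3*(l - 5)^3)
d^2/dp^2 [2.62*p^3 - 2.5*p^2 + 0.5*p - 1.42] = 15.72*p - 5.0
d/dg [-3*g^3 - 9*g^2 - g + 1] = -9*g^2 - 18*g - 1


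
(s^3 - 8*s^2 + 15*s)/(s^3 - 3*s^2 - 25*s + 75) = s/(s + 5)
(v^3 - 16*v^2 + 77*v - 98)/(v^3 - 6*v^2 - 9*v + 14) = (v^2 - 9*v + 14)/(v^2 + v - 2)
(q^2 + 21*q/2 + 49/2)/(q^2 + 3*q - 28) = (q + 7/2)/(q - 4)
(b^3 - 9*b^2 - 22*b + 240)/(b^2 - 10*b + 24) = (b^2 - 3*b - 40)/(b - 4)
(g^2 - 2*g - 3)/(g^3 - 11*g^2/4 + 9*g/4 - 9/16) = 16*(g^2 - 2*g - 3)/(16*g^3 - 44*g^2 + 36*g - 9)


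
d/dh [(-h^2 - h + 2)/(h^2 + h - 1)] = (-2*h - 1)/(h^4 + 2*h^3 - h^2 - 2*h + 1)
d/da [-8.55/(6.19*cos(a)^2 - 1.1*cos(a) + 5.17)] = (9.405 - 105.849*cos(a))*sin(a)/(6.19*cos(a)^2 - 1.1*cos(a) + 5.17)^2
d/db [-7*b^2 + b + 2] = 1 - 14*b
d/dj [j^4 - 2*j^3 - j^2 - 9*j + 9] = 4*j^3 - 6*j^2 - 2*j - 9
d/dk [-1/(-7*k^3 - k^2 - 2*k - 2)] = (-21*k^2 - 2*k - 2)/(7*k^3 + k^2 + 2*k + 2)^2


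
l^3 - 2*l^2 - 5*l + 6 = (l - 3)*(l - 1)*(l + 2)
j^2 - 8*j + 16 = (j - 4)^2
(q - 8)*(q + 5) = q^2 - 3*q - 40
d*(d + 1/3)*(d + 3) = d^3 + 10*d^2/3 + d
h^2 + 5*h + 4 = (h + 1)*(h + 4)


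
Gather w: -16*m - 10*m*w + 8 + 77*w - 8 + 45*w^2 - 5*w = -16*m + 45*w^2 + w*(72 - 10*m)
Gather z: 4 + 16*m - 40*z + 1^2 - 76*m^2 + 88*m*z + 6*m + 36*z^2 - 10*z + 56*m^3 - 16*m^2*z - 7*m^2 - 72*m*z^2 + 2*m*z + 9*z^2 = 56*m^3 - 83*m^2 + 22*m + z^2*(45 - 72*m) + z*(-16*m^2 + 90*m - 50) + 5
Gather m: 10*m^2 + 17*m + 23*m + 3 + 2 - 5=10*m^2 + 40*m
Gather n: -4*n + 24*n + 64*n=84*n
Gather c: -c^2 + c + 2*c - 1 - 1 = -c^2 + 3*c - 2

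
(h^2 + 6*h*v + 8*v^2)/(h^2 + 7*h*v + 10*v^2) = (h + 4*v)/(h + 5*v)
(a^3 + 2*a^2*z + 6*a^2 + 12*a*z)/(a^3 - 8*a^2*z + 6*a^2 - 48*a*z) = (-a - 2*z)/(-a + 8*z)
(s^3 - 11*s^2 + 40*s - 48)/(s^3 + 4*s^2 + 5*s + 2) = (s^3 - 11*s^2 + 40*s - 48)/(s^3 + 4*s^2 + 5*s + 2)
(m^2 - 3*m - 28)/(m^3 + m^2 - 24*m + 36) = (m^2 - 3*m - 28)/(m^3 + m^2 - 24*m + 36)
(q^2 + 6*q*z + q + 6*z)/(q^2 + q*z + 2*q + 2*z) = (q^2 + 6*q*z + q + 6*z)/(q^2 + q*z + 2*q + 2*z)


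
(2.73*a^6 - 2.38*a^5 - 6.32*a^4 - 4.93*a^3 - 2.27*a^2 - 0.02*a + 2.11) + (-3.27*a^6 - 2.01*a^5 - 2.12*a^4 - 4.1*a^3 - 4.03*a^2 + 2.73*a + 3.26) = -0.54*a^6 - 4.39*a^5 - 8.44*a^4 - 9.03*a^3 - 6.3*a^2 + 2.71*a + 5.37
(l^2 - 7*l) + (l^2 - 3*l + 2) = 2*l^2 - 10*l + 2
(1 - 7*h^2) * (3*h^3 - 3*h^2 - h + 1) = -21*h^5 + 21*h^4 + 10*h^3 - 10*h^2 - h + 1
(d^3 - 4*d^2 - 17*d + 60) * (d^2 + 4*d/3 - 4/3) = d^5 - 8*d^4/3 - 71*d^3/3 + 128*d^2/3 + 308*d/3 - 80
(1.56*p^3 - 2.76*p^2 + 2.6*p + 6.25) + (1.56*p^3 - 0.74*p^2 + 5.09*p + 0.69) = 3.12*p^3 - 3.5*p^2 + 7.69*p + 6.94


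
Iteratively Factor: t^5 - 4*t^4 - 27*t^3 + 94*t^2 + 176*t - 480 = (t + 3)*(t^4 - 7*t^3 - 6*t^2 + 112*t - 160) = (t + 3)*(t + 4)*(t^3 - 11*t^2 + 38*t - 40) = (t - 4)*(t + 3)*(t + 4)*(t^2 - 7*t + 10) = (t - 5)*(t - 4)*(t + 3)*(t + 4)*(t - 2)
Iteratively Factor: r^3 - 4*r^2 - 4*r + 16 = (r - 4)*(r^2 - 4) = (r - 4)*(r + 2)*(r - 2)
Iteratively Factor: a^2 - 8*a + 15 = (a - 5)*(a - 3)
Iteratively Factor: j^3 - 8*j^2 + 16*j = (j)*(j^2 - 8*j + 16) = j*(j - 4)*(j - 4)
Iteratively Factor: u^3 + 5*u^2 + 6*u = (u)*(u^2 + 5*u + 6) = u*(u + 3)*(u + 2)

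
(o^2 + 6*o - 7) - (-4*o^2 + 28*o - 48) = 5*o^2 - 22*o + 41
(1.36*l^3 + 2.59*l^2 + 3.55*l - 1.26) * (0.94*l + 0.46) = 1.2784*l^4 + 3.0602*l^3 + 4.5284*l^2 + 0.4486*l - 0.5796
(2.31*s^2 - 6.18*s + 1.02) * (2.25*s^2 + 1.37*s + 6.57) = 5.1975*s^4 - 10.7403*s^3 + 9.0051*s^2 - 39.2052*s + 6.7014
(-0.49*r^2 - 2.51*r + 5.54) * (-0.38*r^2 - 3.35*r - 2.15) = 0.1862*r^4 + 2.5953*r^3 + 7.3568*r^2 - 13.1625*r - 11.911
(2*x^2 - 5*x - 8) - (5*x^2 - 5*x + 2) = -3*x^2 - 10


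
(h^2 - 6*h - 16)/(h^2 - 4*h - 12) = (h - 8)/(h - 6)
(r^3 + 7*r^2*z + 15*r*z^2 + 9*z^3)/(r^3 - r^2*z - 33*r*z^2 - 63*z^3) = (-r - z)/(-r + 7*z)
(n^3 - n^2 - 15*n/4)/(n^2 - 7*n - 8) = n*(-4*n^2 + 4*n + 15)/(4*(-n^2 + 7*n + 8))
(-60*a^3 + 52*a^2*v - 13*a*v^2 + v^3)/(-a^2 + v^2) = (60*a^3 - 52*a^2*v + 13*a*v^2 - v^3)/(a^2 - v^2)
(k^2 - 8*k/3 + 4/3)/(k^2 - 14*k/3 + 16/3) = (3*k - 2)/(3*k - 8)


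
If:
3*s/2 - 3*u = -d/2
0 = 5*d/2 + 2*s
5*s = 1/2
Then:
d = -2/25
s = 1/10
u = 11/300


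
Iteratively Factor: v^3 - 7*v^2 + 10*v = (v)*(v^2 - 7*v + 10) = v*(v - 5)*(v - 2)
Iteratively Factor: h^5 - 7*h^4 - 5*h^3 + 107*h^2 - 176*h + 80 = (h - 5)*(h^4 - 2*h^3 - 15*h^2 + 32*h - 16) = (h - 5)*(h - 1)*(h^3 - h^2 - 16*h + 16) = (h - 5)*(h - 1)^2*(h^2 - 16) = (h - 5)*(h - 4)*(h - 1)^2*(h + 4)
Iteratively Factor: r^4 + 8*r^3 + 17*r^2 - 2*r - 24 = (r + 4)*(r^3 + 4*r^2 + r - 6) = (r + 3)*(r + 4)*(r^2 + r - 2) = (r + 2)*(r + 3)*(r + 4)*(r - 1)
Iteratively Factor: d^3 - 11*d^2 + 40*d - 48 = (d - 4)*(d^2 - 7*d + 12) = (d - 4)^2*(d - 3)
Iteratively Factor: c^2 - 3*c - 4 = (c - 4)*(c + 1)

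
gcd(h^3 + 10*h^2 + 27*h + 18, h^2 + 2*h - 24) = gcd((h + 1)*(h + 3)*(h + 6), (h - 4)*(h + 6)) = h + 6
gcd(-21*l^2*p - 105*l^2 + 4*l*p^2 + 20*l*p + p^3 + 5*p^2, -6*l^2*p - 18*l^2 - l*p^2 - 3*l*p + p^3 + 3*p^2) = -3*l + p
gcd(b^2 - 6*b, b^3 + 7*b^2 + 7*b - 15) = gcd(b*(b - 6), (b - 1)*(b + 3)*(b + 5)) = 1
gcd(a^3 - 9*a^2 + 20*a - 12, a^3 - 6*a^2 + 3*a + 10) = a - 2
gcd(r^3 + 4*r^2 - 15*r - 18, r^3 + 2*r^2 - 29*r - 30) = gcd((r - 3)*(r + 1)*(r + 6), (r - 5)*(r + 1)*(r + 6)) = r^2 + 7*r + 6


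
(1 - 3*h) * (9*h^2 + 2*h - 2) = -27*h^3 + 3*h^2 + 8*h - 2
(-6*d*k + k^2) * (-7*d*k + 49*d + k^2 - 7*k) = 42*d^2*k^2 - 294*d^2*k - 13*d*k^3 + 91*d*k^2 + k^4 - 7*k^3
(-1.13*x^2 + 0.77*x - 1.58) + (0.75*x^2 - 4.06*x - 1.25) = -0.38*x^2 - 3.29*x - 2.83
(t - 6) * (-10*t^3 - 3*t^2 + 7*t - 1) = -10*t^4 + 57*t^3 + 25*t^2 - 43*t + 6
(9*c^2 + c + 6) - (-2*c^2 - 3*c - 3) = 11*c^2 + 4*c + 9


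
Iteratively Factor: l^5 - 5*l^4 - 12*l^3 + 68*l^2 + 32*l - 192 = (l - 2)*(l^4 - 3*l^3 - 18*l^2 + 32*l + 96) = (l - 2)*(l + 2)*(l^3 - 5*l^2 - 8*l + 48) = (l - 2)*(l + 2)*(l + 3)*(l^2 - 8*l + 16) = (l - 4)*(l - 2)*(l + 2)*(l + 3)*(l - 4)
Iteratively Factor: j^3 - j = (j - 1)*(j^2 + j) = (j - 1)*(j + 1)*(j)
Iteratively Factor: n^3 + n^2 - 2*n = (n - 1)*(n^2 + 2*n) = n*(n - 1)*(n + 2)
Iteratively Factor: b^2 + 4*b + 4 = (b + 2)*(b + 2)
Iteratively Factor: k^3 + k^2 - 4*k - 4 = (k + 2)*(k^2 - k - 2) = (k - 2)*(k + 2)*(k + 1)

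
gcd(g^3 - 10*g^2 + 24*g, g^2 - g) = g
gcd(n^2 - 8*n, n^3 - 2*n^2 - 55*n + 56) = n - 8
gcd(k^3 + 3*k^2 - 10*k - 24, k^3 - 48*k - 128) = k + 4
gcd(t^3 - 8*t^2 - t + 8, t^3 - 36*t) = 1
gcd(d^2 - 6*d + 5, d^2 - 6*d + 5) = d^2 - 6*d + 5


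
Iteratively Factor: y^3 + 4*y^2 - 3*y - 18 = (y + 3)*(y^2 + y - 6) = (y + 3)^2*(y - 2)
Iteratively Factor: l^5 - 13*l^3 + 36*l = (l - 2)*(l^4 + 2*l^3 - 9*l^2 - 18*l) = (l - 3)*(l - 2)*(l^3 + 5*l^2 + 6*l) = (l - 3)*(l - 2)*(l + 3)*(l^2 + 2*l) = l*(l - 3)*(l - 2)*(l + 3)*(l + 2)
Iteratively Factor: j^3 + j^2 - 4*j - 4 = (j + 2)*(j^2 - j - 2) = (j - 2)*(j + 2)*(j + 1)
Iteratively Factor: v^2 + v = (v)*(v + 1)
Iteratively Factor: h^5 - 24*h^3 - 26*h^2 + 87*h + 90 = (h + 3)*(h^4 - 3*h^3 - 15*h^2 + 19*h + 30) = (h - 5)*(h + 3)*(h^3 + 2*h^2 - 5*h - 6) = (h - 5)*(h + 3)^2*(h^2 - h - 2) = (h - 5)*(h - 2)*(h + 3)^2*(h + 1)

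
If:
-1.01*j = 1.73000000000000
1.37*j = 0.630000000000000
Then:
No Solution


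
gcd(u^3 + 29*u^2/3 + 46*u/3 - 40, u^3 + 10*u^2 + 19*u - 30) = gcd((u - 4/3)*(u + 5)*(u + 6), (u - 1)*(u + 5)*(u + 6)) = u^2 + 11*u + 30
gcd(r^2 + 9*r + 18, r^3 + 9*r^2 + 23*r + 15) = r + 3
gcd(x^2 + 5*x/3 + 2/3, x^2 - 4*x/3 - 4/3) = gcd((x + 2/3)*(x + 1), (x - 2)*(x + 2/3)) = x + 2/3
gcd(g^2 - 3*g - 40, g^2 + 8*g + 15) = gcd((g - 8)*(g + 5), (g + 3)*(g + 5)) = g + 5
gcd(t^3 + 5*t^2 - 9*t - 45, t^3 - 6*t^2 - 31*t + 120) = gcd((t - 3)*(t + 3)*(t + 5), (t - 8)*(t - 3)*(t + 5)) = t^2 + 2*t - 15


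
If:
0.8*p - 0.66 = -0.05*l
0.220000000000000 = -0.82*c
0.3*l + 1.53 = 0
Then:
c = -0.27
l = -5.10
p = 1.14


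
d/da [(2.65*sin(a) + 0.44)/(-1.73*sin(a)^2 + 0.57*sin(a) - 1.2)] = (4.5845*sin(a)^2 + 1.5224*sin(a) - 3.4308)*cos(a)/(2.9929*sin(a)^4 - 1.9722*sin(a)^3 + 4.4769*sin(a)^2 - 1.368*sin(a) + 1.44)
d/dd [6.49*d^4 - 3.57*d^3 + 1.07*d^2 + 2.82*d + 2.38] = 25.96*d^3 - 10.71*d^2 + 2.14*d + 2.82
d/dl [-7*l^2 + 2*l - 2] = 2 - 14*l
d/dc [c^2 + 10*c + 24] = 2*c + 10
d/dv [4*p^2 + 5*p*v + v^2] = 5*p + 2*v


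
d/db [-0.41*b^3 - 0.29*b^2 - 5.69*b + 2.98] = -1.23*b^2 - 0.58*b - 5.69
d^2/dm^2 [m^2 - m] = 2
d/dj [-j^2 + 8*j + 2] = 8 - 2*j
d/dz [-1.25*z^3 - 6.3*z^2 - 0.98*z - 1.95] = -3.75*z^2 - 12.6*z - 0.98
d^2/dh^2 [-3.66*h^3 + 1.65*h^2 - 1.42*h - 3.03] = 3.3 - 21.96*h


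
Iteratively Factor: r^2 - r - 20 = (r - 5)*(r + 4)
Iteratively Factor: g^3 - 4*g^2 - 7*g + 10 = (g - 1)*(g^2 - 3*g - 10) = (g - 5)*(g - 1)*(g + 2)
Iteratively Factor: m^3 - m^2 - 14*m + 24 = (m - 2)*(m^2 + m - 12) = (m - 3)*(m - 2)*(m + 4)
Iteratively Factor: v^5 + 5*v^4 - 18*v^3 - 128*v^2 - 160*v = (v + 2)*(v^4 + 3*v^3 - 24*v^2 - 80*v) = (v - 5)*(v + 2)*(v^3 + 8*v^2 + 16*v) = (v - 5)*(v + 2)*(v + 4)*(v^2 + 4*v) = (v - 5)*(v + 2)*(v + 4)^2*(v)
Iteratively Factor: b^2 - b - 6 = (b + 2)*(b - 3)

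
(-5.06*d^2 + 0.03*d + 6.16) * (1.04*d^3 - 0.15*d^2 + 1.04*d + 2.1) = -5.2624*d^5 + 0.7902*d^4 + 1.1395*d^3 - 11.5188*d^2 + 6.4694*d + 12.936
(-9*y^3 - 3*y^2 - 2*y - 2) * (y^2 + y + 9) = -9*y^5 - 12*y^4 - 86*y^3 - 31*y^2 - 20*y - 18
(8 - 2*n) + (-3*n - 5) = 3 - 5*n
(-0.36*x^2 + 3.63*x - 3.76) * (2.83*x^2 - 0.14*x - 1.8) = -1.0188*x^4 + 10.3233*x^3 - 10.501*x^2 - 6.0076*x + 6.768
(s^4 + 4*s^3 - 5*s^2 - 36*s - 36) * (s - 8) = s^5 - 4*s^4 - 37*s^3 + 4*s^2 + 252*s + 288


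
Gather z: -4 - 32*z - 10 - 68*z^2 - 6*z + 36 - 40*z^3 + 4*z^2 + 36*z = -40*z^3 - 64*z^2 - 2*z + 22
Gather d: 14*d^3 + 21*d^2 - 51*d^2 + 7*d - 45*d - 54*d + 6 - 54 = 14*d^3 - 30*d^2 - 92*d - 48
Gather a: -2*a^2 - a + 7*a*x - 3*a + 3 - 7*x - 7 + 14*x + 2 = -2*a^2 + a*(7*x - 4) + 7*x - 2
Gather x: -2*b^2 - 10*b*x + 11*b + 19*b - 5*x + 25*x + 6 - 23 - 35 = -2*b^2 + 30*b + x*(20 - 10*b) - 52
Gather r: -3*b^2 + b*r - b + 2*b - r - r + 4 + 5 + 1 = -3*b^2 + b + r*(b - 2) + 10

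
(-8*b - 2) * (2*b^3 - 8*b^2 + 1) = -16*b^4 + 60*b^3 + 16*b^2 - 8*b - 2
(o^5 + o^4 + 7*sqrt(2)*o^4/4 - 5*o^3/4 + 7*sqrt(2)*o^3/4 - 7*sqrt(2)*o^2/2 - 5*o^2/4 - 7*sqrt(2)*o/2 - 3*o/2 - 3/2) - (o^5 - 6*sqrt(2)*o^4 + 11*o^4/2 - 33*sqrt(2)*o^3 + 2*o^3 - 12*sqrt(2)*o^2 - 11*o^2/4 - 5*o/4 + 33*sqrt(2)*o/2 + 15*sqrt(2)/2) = -9*o^4/2 + 31*sqrt(2)*o^4/4 - 13*o^3/4 + 139*sqrt(2)*o^3/4 + 3*o^2/2 + 17*sqrt(2)*o^2/2 - 20*sqrt(2)*o - o/4 - 15*sqrt(2)/2 - 3/2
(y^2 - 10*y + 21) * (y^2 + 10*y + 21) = y^4 - 58*y^2 + 441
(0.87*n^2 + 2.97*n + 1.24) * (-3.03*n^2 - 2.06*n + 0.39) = -2.6361*n^4 - 10.7913*n^3 - 9.5361*n^2 - 1.3961*n + 0.4836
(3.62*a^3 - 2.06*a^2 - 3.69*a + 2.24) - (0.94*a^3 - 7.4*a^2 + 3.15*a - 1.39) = 2.68*a^3 + 5.34*a^2 - 6.84*a + 3.63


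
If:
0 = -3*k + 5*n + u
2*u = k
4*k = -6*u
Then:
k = 0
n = 0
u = 0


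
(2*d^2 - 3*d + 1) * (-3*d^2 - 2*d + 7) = -6*d^4 + 5*d^3 + 17*d^2 - 23*d + 7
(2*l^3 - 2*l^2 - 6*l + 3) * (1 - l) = -2*l^4 + 4*l^3 + 4*l^2 - 9*l + 3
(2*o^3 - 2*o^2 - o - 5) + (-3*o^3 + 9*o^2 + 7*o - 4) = -o^3 + 7*o^2 + 6*o - 9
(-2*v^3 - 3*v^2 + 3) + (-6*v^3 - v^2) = -8*v^3 - 4*v^2 + 3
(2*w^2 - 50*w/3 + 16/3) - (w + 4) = 2*w^2 - 53*w/3 + 4/3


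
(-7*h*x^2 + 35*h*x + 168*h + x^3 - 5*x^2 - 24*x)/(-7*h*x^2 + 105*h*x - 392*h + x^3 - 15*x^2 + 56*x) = (x + 3)/(x - 7)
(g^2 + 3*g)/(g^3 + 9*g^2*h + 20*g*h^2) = (g + 3)/(g^2 + 9*g*h + 20*h^2)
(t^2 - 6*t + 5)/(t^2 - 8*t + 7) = (t - 5)/(t - 7)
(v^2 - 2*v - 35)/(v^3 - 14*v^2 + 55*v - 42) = (v + 5)/(v^2 - 7*v + 6)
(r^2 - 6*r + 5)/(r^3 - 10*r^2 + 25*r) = (r - 1)/(r*(r - 5))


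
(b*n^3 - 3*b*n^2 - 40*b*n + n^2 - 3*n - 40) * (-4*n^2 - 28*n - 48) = -4*b*n^5 - 16*b*n^4 + 196*b*n^3 + 1264*b*n^2 + 1920*b*n - 4*n^4 - 16*n^3 + 196*n^2 + 1264*n + 1920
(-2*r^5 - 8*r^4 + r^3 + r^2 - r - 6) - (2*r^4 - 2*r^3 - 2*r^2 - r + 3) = -2*r^5 - 10*r^4 + 3*r^3 + 3*r^2 - 9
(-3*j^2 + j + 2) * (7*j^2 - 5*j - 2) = -21*j^4 + 22*j^3 + 15*j^2 - 12*j - 4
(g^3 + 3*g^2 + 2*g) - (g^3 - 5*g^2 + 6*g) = 8*g^2 - 4*g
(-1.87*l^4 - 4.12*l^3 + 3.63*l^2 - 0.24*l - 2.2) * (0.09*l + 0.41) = -0.1683*l^5 - 1.1375*l^4 - 1.3625*l^3 + 1.4667*l^2 - 0.2964*l - 0.902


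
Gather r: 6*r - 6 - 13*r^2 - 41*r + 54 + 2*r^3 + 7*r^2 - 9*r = 2*r^3 - 6*r^2 - 44*r + 48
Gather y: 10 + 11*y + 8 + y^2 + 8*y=y^2 + 19*y + 18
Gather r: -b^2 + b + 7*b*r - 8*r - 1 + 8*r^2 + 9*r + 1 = -b^2 + b + 8*r^2 + r*(7*b + 1)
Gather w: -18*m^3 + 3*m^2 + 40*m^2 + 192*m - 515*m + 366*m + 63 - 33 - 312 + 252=-18*m^3 + 43*m^2 + 43*m - 30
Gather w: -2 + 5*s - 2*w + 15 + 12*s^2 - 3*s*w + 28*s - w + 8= 12*s^2 + 33*s + w*(-3*s - 3) + 21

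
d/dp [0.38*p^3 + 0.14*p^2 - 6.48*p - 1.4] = 1.14*p^2 + 0.28*p - 6.48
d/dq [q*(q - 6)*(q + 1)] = 3*q^2 - 10*q - 6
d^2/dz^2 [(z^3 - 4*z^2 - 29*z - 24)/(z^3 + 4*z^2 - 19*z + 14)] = 4*(-4*z^6 - 15*z^5 - 402*z^4 - 695*z^3 + 1263*z^2 + 5970*z - 7909)/(z^9 + 12*z^8 - 9*z^7 - 350*z^6 + 507*z^5 + 3408*z^4 - 12655*z^3 + 17514*z^2 - 11172*z + 2744)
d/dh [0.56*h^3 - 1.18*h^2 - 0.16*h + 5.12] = 1.68*h^2 - 2.36*h - 0.16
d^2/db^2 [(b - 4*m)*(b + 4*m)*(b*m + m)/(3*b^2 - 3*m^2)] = 10*m^3*(-b^3 - 3*b^2 - 3*b*m^2 - m^2)/(b^6 - 3*b^4*m^2 + 3*b^2*m^4 - m^6)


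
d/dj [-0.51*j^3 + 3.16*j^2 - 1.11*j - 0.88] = -1.53*j^2 + 6.32*j - 1.11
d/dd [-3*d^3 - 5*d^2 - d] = -9*d^2 - 10*d - 1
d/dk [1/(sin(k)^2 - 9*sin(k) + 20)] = (9 - 2*sin(k))*cos(k)/(sin(k)^2 - 9*sin(k) + 20)^2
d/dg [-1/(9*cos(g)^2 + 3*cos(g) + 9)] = -(6*cos(g) + 1)*sin(g)/(3*(3*cos(g)^2 + cos(g) + 3)^2)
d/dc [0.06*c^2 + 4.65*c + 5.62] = 0.12*c + 4.65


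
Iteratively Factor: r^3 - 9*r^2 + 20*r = (r - 5)*(r^2 - 4*r) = (r - 5)*(r - 4)*(r)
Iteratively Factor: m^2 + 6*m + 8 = (m + 4)*(m + 2)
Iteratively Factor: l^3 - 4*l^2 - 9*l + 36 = (l - 3)*(l^2 - l - 12) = (l - 4)*(l - 3)*(l + 3)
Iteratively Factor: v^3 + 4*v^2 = (v)*(v^2 + 4*v) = v^2*(v + 4)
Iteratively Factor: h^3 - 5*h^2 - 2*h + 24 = (h - 3)*(h^2 - 2*h - 8) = (h - 4)*(h - 3)*(h + 2)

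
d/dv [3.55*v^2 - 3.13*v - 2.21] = 7.1*v - 3.13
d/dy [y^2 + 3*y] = 2*y + 3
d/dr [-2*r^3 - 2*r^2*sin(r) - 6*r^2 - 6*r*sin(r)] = -2*r^2*cos(r) - 6*r^2 - 4*r*sin(r) - 6*r*cos(r) - 12*r - 6*sin(r)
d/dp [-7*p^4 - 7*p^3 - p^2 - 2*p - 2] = -28*p^3 - 21*p^2 - 2*p - 2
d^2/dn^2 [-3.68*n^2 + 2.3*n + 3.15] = -7.36000000000000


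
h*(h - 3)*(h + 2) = h^3 - h^2 - 6*h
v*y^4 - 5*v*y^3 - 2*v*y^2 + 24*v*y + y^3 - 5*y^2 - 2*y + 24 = (y - 4)*(y - 3)*(y + 2)*(v*y + 1)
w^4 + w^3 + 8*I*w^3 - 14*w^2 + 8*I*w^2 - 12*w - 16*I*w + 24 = (w - 1)*(w + 2)*(w + 2*I)*(w + 6*I)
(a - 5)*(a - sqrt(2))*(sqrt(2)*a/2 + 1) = sqrt(2)*a^3/2 - 5*sqrt(2)*a^2/2 - sqrt(2)*a + 5*sqrt(2)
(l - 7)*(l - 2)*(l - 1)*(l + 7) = l^4 - 3*l^3 - 47*l^2 + 147*l - 98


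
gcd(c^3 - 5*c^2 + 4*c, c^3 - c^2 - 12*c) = c^2 - 4*c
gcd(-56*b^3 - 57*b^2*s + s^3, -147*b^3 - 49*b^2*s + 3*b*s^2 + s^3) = 7*b + s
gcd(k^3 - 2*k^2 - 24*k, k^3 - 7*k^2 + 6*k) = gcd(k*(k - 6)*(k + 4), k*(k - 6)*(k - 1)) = k^2 - 6*k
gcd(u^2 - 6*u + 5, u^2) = 1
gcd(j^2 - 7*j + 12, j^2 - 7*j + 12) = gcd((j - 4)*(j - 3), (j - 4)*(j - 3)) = j^2 - 7*j + 12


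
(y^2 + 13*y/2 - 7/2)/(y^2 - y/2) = (y + 7)/y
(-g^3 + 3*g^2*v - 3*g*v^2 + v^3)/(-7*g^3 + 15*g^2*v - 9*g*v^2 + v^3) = (-g + v)/(-7*g + v)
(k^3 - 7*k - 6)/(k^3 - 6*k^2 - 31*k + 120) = (k^2 + 3*k + 2)/(k^2 - 3*k - 40)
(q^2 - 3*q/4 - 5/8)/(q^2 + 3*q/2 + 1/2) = (q - 5/4)/(q + 1)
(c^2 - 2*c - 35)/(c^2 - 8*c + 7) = (c + 5)/(c - 1)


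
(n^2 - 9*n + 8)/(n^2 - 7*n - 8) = (n - 1)/(n + 1)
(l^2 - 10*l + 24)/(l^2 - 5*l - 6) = (l - 4)/(l + 1)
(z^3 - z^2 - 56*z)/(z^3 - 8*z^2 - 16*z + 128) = z*(z + 7)/(z^2 - 16)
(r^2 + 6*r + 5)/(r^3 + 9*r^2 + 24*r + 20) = (r + 1)/(r^2 + 4*r + 4)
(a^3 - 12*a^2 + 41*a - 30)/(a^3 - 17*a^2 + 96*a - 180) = (a - 1)/(a - 6)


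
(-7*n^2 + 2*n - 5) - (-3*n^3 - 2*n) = 3*n^3 - 7*n^2 + 4*n - 5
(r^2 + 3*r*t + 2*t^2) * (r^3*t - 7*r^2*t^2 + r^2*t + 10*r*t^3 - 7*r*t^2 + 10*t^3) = r^5*t - 4*r^4*t^2 + r^4*t - 9*r^3*t^3 - 4*r^3*t^2 + 16*r^2*t^4 - 9*r^2*t^3 + 20*r*t^5 + 16*r*t^4 + 20*t^5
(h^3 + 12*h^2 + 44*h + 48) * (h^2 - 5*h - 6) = h^5 + 7*h^4 - 22*h^3 - 244*h^2 - 504*h - 288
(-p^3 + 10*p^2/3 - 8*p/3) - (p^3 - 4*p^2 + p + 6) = -2*p^3 + 22*p^2/3 - 11*p/3 - 6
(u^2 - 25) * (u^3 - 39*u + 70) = u^5 - 64*u^3 + 70*u^2 + 975*u - 1750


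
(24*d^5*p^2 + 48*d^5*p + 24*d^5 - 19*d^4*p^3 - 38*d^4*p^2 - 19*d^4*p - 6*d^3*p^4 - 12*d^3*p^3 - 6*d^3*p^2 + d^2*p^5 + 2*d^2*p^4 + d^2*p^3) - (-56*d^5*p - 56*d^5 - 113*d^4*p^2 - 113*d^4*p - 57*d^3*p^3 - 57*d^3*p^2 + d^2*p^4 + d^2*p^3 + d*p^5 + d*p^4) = 24*d^5*p^2 + 104*d^5*p + 80*d^5 - 19*d^4*p^3 + 75*d^4*p^2 + 94*d^4*p - 6*d^3*p^4 + 45*d^3*p^3 + 51*d^3*p^2 + d^2*p^5 + d^2*p^4 - d*p^5 - d*p^4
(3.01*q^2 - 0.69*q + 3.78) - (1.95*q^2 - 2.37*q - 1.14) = 1.06*q^2 + 1.68*q + 4.92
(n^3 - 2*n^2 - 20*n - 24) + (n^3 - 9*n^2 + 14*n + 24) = 2*n^3 - 11*n^2 - 6*n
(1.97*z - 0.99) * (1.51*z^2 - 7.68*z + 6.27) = 2.9747*z^3 - 16.6245*z^2 + 19.9551*z - 6.2073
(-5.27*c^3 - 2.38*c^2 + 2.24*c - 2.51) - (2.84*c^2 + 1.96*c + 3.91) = -5.27*c^3 - 5.22*c^2 + 0.28*c - 6.42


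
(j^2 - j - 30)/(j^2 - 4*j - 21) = (-j^2 + j + 30)/(-j^2 + 4*j + 21)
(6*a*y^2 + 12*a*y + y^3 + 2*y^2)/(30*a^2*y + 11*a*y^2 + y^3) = (y + 2)/(5*a + y)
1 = 1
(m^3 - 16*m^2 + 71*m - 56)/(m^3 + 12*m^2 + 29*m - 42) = (m^2 - 15*m + 56)/(m^2 + 13*m + 42)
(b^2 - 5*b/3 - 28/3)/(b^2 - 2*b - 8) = (b + 7/3)/(b + 2)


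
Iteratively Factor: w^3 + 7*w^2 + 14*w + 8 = (w + 2)*(w^2 + 5*w + 4) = (w + 2)*(w + 4)*(w + 1)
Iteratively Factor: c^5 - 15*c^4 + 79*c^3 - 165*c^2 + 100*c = (c - 5)*(c^4 - 10*c^3 + 29*c^2 - 20*c) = (c - 5)^2*(c^3 - 5*c^2 + 4*c) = (c - 5)^2*(c - 1)*(c^2 - 4*c) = c*(c - 5)^2*(c - 1)*(c - 4)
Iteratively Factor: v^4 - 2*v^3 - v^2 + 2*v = (v)*(v^3 - 2*v^2 - v + 2) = v*(v - 1)*(v^2 - v - 2) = v*(v - 1)*(v + 1)*(v - 2)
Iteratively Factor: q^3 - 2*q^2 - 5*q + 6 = (q - 1)*(q^2 - q - 6) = (q - 3)*(q - 1)*(q + 2)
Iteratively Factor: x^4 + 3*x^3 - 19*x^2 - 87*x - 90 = (x + 2)*(x^3 + x^2 - 21*x - 45) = (x + 2)*(x + 3)*(x^2 - 2*x - 15) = (x + 2)*(x + 3)^2*(x - 5)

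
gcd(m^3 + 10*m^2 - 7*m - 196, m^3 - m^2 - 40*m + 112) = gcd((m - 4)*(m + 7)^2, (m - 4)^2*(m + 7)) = m^2 + 3*m - 28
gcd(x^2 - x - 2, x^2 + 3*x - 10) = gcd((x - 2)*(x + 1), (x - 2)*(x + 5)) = x - 2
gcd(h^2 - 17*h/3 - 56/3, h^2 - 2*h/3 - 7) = h + 7/3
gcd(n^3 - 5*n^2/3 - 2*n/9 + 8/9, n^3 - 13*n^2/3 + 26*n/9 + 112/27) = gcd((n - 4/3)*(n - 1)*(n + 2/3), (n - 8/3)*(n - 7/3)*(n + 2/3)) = n + 2/3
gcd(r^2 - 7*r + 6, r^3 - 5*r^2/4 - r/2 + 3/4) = r - 1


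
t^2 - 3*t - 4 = (t - 4)*(t + 1)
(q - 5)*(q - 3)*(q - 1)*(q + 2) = q^4 - 7*q^3 + 5*q^2 + 31*q - 30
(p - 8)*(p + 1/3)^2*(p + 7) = p^4 - p^3/3 - 509*p^2/9 - 337*p/9 - 56/9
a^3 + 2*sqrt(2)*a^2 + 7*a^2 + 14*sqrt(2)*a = a*(a + 7)*(a + 2*sqrt(2))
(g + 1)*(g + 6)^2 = g^3 + 13*g^2 + 48*g + 36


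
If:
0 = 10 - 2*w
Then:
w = 5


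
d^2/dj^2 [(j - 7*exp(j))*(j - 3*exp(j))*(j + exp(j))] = -9*j^2*exp(j) + 44*j*exp(2*j) - 36*j*exp(j) + 6*j + 189*exp(3*j) + 44*exp(2*j) - 18*exp(j)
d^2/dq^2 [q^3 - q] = 6*q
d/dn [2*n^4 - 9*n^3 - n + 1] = 8*n^3 - 27*n^2 - 1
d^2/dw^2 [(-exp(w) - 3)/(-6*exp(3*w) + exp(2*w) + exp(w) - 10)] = (144*exp(6*w) + 954*exp(5*w) - 173*exp(4*w) - 805*exp(3*w) - 1551*exp(2*w) + 133*exp(w) + 130)*exp(w)/(216*exp(9*w) - 108*exp(8*w) - 90*exp(7*w) + 1115*exp(6*w) - 345*exp(5*w) - 333*exp(4*w) + 1859*exp(3*w) - 270*exp(2*w) - 300*exp(w) + 1000)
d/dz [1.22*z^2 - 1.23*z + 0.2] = 2.44*z - 1.23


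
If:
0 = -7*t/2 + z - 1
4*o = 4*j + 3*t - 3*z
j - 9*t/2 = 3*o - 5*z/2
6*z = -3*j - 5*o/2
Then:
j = 588/1391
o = 576/1391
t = -550/1391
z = -534/1391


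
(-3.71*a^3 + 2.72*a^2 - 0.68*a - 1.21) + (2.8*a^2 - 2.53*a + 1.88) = -3.71*a^3 + 5.52*a^2 - 3.21*a + 0.67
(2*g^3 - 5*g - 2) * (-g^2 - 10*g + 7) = -2*g^5 - 20*g^4 + 19*g^3 + 52*g^2 - 15*g - 14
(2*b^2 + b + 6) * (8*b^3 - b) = 16*b^5 + 8*b^4 + 46*b^3 - b^2 - 6*b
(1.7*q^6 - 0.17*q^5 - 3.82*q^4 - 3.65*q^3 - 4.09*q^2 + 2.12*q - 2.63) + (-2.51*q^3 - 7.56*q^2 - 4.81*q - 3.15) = 1.7*q^6 - 0.17*q^5 - 3.82*q^4 - 6.16*q^3 - 11.65*q^2 - 2.69*q - 5.78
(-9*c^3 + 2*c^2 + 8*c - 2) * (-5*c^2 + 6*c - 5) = 45*c^5 - 64*c^4 + 17*c^3 + 48*c^2 - 52*c + 10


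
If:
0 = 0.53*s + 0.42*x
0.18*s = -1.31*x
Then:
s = 0.00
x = 0.00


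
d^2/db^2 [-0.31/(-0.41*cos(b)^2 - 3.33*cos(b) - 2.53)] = (-0.208444*(1 - cos(b)^2)^2 - 1.269729*cos(b)^3 - 2.255529*cos(b)^2 + 5.151177*cos(b) + 6.440436)/(0.41*cos(b)^2 + 3.33*cos(b) + 2.53)^3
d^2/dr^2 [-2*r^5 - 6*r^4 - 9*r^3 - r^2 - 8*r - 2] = -40*r^3 - 72*r^2 - 54*r - 2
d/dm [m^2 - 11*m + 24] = 2*m - 11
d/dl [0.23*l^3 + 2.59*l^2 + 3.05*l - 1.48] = 0.69*l^2 + 5.18*l + 3.05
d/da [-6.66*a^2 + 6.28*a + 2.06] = 6.28 - 13.32*a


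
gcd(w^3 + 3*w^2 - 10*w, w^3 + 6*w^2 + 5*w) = w^2 + 5*w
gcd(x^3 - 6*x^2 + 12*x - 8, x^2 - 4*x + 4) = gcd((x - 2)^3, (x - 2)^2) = x^2 - 4*x + 4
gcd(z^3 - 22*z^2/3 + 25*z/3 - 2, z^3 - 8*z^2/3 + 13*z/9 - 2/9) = z - 1/3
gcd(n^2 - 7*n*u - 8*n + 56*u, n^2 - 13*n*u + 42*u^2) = -n + 7*u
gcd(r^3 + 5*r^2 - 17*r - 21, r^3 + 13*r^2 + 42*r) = r + 7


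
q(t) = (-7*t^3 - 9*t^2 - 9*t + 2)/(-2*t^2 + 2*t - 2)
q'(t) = (4*t - 2)*(-7*t^3 - 9*t^2 - 9*t + 2)/(-2*t^2 + 2*t - 2)^2 + (-21*t^2 - 18*t - 9)/(-2*t^2 + 2*t - 2)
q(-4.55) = -9.83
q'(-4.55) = 3.11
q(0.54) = 4.38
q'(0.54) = 16.06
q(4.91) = 26.93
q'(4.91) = 3.18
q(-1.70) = -2.30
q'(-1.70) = 1.69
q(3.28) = 21.90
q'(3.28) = 2.97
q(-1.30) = -1.74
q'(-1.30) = 1.07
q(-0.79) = -1.44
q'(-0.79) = 0.10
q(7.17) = 34.32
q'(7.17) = 3.34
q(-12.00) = -34.75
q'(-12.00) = 3.44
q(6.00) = 30.45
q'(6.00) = 3.28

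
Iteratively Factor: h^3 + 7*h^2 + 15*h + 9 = (h + 3)*(h^2 + 4*h + 3) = (h + 1)*(h + 3)*(h + 3)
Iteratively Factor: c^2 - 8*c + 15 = (c - 5)*(c - 3)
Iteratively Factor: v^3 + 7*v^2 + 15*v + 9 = (v + 3)*(v^2 + 4*v + 3) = (v + 1)*(v + 3)*(v + 3)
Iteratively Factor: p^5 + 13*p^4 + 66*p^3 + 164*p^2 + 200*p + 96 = (p + 2)*(p^4 + 11*p^3 + 44*p^2 + 76*p + 48) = (p + 2)^2*(p^3 + 9*p^2 + 26*p + 24) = (p + 2)^2*(p + 4)*(p^2 + 5*p + 6) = (p + 2)^3*(p + 4)*(p + 3)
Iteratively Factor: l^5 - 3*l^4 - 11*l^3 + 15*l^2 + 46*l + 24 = (l - 4)*(l^4 + l^3 - 7*l^2 - 13*l - 6) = (l - 4)*(l + 1)*(l^3 - 7*l - 6) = (l - 4)*(l - 3)*(l + 1)*(l^2 + 3*l + 2) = (l - 4)*(l - 3)*(l + 1)^2*(l + 2)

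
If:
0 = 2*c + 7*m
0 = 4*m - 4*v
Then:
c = -7*v/2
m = v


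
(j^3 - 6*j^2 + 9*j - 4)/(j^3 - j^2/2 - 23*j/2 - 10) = 2*(j^2 - 2*j + 1)/(2*j^2 + 7*j + 5)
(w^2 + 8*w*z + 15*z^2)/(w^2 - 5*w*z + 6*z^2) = (w^2 + 8*w*z + 15*z^2)/(w^2 - 5*w*z + 6*z^2)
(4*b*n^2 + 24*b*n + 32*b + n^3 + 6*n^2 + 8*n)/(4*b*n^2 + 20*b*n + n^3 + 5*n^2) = (n^2 + 6*n + 8)/(n*(n + 5))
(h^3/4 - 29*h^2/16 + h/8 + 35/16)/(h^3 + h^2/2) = (4*h^3 - 29*h^2 + 2*h + 35)/(8*h^2*(2*h + 1))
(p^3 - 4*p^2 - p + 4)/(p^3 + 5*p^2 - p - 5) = (p - 4)/(p + 5)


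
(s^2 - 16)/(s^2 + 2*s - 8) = (s - 4)/(s - 2)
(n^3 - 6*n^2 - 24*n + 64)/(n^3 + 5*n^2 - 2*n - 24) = (n - 8)/(n + 3)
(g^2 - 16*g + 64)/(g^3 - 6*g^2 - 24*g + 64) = (g - 8)/(g^2 + 2*g - 8)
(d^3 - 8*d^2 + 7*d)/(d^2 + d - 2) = d*(d - 7)/(d + 2)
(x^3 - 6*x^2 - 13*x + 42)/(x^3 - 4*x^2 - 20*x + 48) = (x^2 - 4*x - 21)/(x^2 - 2*x - 24)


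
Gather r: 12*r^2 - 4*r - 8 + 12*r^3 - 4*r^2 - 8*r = 12*r^3 + 8*r^2 - 12*r - 8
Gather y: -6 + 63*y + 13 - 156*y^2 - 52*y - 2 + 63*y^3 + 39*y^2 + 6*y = 63*y^3 - 117*y^2 + 17*y + 5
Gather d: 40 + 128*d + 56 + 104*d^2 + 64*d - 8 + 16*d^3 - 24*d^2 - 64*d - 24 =16*d^3 + 80*d^2 + 128*d + 64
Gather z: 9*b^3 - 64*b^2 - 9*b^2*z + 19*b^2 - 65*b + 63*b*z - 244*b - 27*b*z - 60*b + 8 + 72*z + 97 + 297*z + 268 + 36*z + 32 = 9*b^3 - 45*b^2 - 369*b + z*(-9*b^2 + 36*b + 405) + 405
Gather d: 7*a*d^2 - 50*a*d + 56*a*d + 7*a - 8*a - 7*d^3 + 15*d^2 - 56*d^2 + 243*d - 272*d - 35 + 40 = -a - 7*d^3 + d^2*(7*a - 41) + d*(6*a - 29) + 5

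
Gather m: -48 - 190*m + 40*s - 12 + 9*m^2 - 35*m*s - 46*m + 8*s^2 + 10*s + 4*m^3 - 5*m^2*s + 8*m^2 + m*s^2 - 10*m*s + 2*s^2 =4*m^3 + m^2*(17 - 5*s) + m*(s^2 - 45*s - 236) + 10*s^2 + 50*s - 60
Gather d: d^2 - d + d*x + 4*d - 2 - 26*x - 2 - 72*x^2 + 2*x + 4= d^2 + d*(x + 3) - 72*x^2 - 24*x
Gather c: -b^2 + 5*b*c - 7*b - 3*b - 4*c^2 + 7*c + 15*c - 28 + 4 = -b^2 - 10*b - 4*c^2 + c*(5*b + 22) - 24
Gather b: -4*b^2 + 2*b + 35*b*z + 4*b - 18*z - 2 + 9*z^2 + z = -4*b^2 + b*(35*z + 6) + 9*z^2 - 17*z - 2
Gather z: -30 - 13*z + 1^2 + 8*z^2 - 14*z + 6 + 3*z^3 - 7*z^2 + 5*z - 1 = 3*z^3 + z^2 - 22*z - 24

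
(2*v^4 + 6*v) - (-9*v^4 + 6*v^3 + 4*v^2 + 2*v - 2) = 11*v^4 - 6*v^3 - 4*v^2 + 4*v + 2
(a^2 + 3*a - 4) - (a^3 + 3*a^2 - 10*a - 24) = -a^3 - 2*a^2 + 13*a + 20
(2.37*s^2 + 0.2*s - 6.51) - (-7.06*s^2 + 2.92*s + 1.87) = 9.43*s^2 - 2.72*s - 8.38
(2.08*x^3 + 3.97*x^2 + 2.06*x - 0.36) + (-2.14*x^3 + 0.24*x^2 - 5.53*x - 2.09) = -0.0600000000000001*x^3 + 4.21*x^2 - 3.47*x - 2.45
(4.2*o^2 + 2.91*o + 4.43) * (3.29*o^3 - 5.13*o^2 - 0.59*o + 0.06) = 13.818*o^5 - 11.9721*o^4 - 2.8316*o^3 - 24.1908*o^2 - 2.4391*o + 0.2658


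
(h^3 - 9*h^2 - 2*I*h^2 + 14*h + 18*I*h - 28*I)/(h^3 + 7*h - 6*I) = (h^2 - 9*h + 14)/(h^2 + 2*I*h + 3)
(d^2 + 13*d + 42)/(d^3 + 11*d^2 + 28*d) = (d + 6)/(d*(d + 4))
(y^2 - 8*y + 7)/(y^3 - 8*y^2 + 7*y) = 1/y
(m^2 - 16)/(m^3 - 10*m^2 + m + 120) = (m^2 - 16)/(m^3 - 10*m^2 + m + 120)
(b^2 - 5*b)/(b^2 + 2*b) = (b - 5)/(b + 2)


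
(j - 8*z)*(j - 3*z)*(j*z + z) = j^3*z - 11*j^2*z^2 + j^2*z + 24*j*z^3 - 11*j*z^2 + 24*z^3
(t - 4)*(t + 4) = t^2 - 16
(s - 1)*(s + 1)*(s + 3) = s^3 + 3*s^2 - s - 3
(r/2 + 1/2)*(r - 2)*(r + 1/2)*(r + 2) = r^4/2 + 3*r^3/4 - 7*r^2/4 - 3*r - 1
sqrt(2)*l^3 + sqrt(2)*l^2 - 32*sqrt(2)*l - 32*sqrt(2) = (l - 4*sqrt(2))*(l + 4*sqrt(2))*(sqrt(2)*l + sqrt(2))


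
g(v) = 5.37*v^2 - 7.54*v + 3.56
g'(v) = 10.74*v - 7.54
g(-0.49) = 8.54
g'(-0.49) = -12.80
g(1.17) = 2.09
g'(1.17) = 5.03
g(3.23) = 35.23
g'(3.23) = 27.15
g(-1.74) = 32.94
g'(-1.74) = -26.23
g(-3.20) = 82.68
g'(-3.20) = -41.91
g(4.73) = 88.04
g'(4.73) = 43.26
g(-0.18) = 5.09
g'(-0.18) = -9.47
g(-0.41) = 7.55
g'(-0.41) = -11.94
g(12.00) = 686.36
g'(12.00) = 121.34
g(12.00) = 686.36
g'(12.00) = 121.34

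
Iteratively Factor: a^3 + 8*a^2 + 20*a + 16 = (a + 2)*(a^2 + 6*a + 8) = (a + 2)^2*(a + 4)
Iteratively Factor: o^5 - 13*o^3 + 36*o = (o - 3)*(o^4 + 3*o^3 - 4*o^2 - 12*o) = o*(o - 3)*(o^3 + 3*o^2 - 4*o - 12) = o*(o - 3)*(o + 2)*(o^2 + o - 6) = o*(o - 3)*(o + 2)*(o + 3)*(o - 2)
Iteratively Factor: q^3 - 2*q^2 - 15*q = (q)*(q^2 - 2*q - 15) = q*(q - 5)*(q + 3)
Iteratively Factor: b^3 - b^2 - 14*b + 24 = (b + 4)*(b^2 - 5*b + 6) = (b - 3)*(b + 4)*(b - 2)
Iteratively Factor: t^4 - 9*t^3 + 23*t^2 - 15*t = (t - 3)*(t^3 - 6*t^2 + 5*t) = t*(t - 3)*(t^2 - 6*t + 5) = t*(t - 5)*(t - 3)*(t - 1)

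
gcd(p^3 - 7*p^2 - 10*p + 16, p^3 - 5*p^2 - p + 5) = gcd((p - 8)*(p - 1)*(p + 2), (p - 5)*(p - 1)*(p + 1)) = p - 1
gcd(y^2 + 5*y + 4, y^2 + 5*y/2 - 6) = y + 4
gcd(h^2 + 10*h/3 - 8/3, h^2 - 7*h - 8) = 1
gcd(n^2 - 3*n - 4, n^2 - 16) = n - 4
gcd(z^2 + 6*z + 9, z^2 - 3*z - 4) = 1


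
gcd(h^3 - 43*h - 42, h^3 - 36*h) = h + 6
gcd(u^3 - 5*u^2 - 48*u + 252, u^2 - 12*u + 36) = u^2 - 12*u + 36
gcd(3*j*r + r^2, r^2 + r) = r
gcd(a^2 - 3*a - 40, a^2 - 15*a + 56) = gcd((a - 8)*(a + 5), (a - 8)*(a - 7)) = a - 8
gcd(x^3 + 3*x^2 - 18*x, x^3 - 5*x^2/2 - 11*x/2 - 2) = 1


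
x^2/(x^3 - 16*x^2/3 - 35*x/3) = 3*x/(3*x^2 - 16*x - 35)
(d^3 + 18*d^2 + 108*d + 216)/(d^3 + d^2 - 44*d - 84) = (d^2 + 12*d + 36)/(d^2 - 5*d - 14)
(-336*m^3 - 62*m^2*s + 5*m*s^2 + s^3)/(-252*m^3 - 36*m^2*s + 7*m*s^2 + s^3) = (-8*m + s)/(-6*m + s)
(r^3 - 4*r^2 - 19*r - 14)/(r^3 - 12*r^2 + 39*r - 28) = (r^2 + 3*r + 2)/(r^2 - 5*r + 4)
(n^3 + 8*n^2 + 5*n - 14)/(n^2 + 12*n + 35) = (n^2 + n - 2)/(n + 5)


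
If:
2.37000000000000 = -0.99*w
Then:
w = -2.39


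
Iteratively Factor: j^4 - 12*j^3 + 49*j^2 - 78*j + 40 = (j - 4)*(j^3 - 8*j^2 + 17*j - 10) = (j - 5)*(j - 4)*(j^2 - 3*j + 2) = (j - 5)*(j - 4)*(j - 1)*(j - 2)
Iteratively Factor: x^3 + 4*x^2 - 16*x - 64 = (x + 4)*(x^2 - 16) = (x - 4)*(x + 4)*(x + 4)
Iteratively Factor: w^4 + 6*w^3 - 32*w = (w + 4)*(w^3 + 2*w^2 - 8*w) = (w - 2)*(w + 4)*(w^2 + 4*w) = w*(w - 2)*(w + 4)*(w + 4)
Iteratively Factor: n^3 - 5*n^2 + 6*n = (n - 2)*(n^2 - 3*n) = n*(n - 2)*(n - 3)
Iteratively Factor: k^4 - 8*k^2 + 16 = (k + 2)*(k^3 - 2*k^2 - 4*k + 8) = (k - 2)*(k + 2)*(k^2 - 4) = (k - 2)^2*(k + 2)*(k + 2)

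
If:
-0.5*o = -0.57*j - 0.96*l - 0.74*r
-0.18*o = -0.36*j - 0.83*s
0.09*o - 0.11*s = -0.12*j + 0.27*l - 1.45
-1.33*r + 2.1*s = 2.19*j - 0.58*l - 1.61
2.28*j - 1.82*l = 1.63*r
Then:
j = 69.09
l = 109.82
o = 251.17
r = -25.98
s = 24.50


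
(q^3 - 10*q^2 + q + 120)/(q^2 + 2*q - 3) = (q^2 - 13*q + 40)/(q - 1)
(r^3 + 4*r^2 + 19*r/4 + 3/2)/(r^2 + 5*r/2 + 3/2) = (r^2 + 5*r/2 + 1)/(r + 1)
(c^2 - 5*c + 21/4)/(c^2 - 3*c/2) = (c - 7/2)/c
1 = 1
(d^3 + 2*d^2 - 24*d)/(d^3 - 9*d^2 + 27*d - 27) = d*(d^2 + 2*d - 24)/(d^3 - 9*d^2 + 27*d - 27)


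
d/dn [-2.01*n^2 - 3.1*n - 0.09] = -4.02*n - 3.1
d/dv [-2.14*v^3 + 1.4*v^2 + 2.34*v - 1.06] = -6.42*v^2 + 2.8*v + 2.34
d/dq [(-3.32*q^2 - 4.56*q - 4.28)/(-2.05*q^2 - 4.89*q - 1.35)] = (6.8868*q^2 - 8.584*q - 14.7732)/(4.2025*q^4 + 20.049*q^3 + 29.4471*q^2 + 13.203*q + 1.8225)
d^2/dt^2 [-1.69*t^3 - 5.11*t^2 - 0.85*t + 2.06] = -10.14*t - 10.22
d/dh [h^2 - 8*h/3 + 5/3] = 2*h - 8/3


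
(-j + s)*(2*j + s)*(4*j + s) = -8*j^3 + 2*j^2*s + 5*j*s^2 + s^3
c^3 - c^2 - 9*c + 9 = (c - 3)*(c - 1)*(c + 3)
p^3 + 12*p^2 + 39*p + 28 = (p + 1)*(p + 4)*(p + 7)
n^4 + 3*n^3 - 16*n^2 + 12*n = n*(n - 2)*(n - 1)*(n + 6)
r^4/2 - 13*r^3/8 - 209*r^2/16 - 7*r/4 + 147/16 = (r/2 + 1/2)*(r - 7)*(r - 3/4)*(r + 7/2)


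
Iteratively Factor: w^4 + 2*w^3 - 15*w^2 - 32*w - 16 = (w + 4)*(w^3 - 2*w^2 - 7*w - 4) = (w + 1)*(w + 4)*(w^2 - 3*w - 4) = (w - 4)*(w + 1)*(w + 4)*(w + 1)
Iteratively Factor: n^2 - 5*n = (n)*(n - 5)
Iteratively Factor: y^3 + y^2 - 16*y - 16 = (y + 4)*(y^2 - 3*y - 4) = (y - 4)*(y + 4)*(y + 1)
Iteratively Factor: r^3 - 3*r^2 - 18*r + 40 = (r - 2)*(r^2 - r - 20) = (r - 2)*(r + 4)*(r - 5)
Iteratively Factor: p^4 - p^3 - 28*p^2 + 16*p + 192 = (p + 4)*(p^3 - 5*p^2 - 8*p + 48) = (p - 4)*(p + 4)*(p^2 - p - 12) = (p - 4)*(p + 3)*(p + 4)*(p - 4)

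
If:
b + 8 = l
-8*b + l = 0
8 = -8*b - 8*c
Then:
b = 8/7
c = -15/7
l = 64/7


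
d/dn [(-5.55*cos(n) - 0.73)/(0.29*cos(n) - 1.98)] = -11.2007*sin(n)/(0.29*cos(n) - 1.98)^2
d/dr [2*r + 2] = 2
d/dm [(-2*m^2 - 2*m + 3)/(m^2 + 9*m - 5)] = (-16*m^2 + 14*m - 17)/(m^4 + 18*m^3 + 71*m^2 - 90*m + 25)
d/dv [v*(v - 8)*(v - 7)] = 3*v^2 - 30*v + 56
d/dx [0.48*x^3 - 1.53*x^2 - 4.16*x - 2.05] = 1.44*x^2 - 3.06*x - 4.16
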